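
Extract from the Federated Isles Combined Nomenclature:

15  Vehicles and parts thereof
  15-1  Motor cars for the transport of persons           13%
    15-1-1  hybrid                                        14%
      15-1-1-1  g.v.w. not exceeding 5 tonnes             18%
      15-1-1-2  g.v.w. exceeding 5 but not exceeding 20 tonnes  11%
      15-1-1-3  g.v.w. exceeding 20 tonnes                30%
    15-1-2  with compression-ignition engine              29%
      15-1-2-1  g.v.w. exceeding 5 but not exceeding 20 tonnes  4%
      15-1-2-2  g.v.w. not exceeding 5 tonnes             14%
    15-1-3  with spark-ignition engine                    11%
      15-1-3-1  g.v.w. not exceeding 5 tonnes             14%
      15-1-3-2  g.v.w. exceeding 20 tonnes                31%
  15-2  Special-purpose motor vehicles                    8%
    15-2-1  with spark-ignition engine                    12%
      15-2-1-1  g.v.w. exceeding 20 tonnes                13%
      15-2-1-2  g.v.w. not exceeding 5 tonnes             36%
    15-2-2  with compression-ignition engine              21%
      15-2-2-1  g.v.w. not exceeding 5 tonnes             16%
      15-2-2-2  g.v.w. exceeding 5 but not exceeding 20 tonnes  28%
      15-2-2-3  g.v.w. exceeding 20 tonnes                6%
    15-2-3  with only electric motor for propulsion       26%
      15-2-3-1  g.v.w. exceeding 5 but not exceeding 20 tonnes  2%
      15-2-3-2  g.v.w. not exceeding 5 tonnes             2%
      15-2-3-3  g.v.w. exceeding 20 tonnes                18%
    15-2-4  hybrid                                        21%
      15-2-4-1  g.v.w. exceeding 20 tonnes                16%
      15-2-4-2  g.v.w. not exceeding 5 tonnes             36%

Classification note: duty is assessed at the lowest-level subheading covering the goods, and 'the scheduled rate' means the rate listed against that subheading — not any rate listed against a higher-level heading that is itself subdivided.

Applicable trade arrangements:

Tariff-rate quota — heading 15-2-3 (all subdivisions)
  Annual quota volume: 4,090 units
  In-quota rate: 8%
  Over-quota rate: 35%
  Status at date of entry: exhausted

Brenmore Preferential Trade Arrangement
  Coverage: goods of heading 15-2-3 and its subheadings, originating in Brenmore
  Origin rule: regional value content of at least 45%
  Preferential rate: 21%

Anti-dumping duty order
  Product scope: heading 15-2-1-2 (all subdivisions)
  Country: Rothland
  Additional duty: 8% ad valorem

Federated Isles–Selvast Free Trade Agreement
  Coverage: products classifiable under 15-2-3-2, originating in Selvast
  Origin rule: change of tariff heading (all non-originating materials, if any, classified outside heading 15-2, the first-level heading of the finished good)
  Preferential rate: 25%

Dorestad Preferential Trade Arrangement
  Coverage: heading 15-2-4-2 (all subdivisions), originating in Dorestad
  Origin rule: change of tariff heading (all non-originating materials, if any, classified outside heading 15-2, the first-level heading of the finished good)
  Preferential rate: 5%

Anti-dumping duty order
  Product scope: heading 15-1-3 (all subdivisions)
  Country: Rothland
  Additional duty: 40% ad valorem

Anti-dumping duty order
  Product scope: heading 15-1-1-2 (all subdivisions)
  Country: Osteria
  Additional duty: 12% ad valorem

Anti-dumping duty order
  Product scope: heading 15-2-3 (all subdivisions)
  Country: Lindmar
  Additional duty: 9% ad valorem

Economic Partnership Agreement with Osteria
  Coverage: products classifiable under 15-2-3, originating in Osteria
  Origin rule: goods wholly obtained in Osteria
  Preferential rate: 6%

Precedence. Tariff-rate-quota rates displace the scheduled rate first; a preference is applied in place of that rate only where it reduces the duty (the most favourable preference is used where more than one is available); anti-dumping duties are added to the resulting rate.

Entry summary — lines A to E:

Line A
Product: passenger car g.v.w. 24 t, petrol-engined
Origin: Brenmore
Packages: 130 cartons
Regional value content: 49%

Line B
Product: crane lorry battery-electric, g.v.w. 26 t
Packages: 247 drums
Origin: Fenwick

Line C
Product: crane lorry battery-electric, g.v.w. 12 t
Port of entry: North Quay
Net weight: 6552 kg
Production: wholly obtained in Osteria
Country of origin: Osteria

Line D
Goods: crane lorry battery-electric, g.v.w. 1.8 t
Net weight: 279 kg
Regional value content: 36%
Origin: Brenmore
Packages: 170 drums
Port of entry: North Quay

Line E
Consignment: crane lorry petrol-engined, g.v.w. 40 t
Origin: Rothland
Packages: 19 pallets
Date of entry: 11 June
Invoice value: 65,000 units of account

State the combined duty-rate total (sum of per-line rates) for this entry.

Line A: passenger car → 15-1; petrol-engined → 15-1-3; g.v.w. 24 t → 15-1-3-2. Scheduled 31%. Brenmore agreement on 15-2-3: 15-1-3-2 not covered. → 31%.
Line B: crane lorry → 15-2; battery-electric → 15-2-3; g.v.w. 26 t → 15-2-3-3. Scheduled 18%. quota on 15-2-3 exhausted → over-quota 35%. → 35%.
Line C: crane lorry → 15-2; battery-electric → 15-2-3; g.v.w. 12 t → 15-2-3-1. Scheduled 2%. quota on 15-2-3 exhausted → over-quota 35%; Osteria agreement on 15-2-3: wholly obtained → 6% available; preferential 6%. → 6%.
Line D: crane lorry → 15-2; battery-electric → 15-2-3; g.v.w. 1.8 t → 15-2-3-2. Scheduled 2%. quota on 15-2-3 exhausted → over-quota 35%; Brenmore agreement on 15-2-3: RVC < 45%. → 35%.
Line E: crane lorry → 15-2; petrol-engined → 15-2-1; g.v.w. 40 t → 15-2-1-1. Scheduled 13%. No special measure applies. → 13%.
Sum: 31% + 35% + 6% + 35% + 13% = 120%.

120%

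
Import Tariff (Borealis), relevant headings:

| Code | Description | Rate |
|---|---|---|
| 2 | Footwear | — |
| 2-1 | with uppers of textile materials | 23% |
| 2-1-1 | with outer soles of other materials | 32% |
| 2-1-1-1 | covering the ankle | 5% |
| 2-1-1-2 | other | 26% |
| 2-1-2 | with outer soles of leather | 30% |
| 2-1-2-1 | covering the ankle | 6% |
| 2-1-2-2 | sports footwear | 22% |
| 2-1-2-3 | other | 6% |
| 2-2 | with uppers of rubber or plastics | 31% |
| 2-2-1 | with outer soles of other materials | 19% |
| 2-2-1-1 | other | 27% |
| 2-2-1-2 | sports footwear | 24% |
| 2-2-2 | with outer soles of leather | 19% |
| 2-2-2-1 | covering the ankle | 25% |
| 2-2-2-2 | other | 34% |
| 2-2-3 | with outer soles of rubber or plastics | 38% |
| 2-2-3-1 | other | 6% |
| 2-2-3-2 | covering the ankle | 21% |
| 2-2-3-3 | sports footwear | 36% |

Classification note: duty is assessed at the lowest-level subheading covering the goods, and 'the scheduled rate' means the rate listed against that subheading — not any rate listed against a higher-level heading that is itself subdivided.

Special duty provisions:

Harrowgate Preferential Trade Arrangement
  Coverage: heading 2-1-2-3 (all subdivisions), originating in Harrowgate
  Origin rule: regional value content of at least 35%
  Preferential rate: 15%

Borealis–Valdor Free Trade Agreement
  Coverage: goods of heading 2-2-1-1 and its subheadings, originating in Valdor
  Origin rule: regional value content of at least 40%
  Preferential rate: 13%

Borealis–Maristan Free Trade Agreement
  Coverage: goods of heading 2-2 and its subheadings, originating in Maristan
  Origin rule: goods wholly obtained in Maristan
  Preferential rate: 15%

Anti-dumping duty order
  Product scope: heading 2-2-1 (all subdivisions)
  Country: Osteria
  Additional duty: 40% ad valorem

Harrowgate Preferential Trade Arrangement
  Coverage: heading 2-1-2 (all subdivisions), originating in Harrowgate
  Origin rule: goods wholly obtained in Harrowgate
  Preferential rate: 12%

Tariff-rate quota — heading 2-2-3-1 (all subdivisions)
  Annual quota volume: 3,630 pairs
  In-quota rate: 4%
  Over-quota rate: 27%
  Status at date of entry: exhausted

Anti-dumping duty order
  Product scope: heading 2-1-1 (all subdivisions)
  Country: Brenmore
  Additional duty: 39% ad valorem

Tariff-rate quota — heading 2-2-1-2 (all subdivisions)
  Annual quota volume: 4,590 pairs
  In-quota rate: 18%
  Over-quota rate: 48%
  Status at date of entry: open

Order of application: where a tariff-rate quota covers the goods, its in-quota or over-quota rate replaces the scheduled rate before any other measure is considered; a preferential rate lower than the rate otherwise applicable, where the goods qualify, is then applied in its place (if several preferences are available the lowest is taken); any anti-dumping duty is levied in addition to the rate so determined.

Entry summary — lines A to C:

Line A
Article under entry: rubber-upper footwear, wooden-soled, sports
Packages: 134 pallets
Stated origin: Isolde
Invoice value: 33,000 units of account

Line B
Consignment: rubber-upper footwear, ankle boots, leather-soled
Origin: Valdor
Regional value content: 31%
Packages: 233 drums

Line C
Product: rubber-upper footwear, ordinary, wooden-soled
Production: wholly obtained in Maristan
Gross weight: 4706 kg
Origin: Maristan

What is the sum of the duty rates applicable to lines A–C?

Line A: rubber-upper → 2-2; wooden-soled → 2-2-1; sports → 2-2-1-2. Scheduled 24%. quota on 2-2-1-2 open → in-quota 18%. → 18%.
Line B: rubber-upper → 2-2; leather-soled → 2-2-2; ankle boots → 2-2-2-1. Scheduled 25%. Valdor agreement on 2-2-1-1: 2-2-2-1 not covered. → 25%.
Line C: rubber-upper → 2-2; wooden-soled → 2-2-1; ordinary → 2-2-1-1. Scheduled 27%. Maristan agreement on 2-2: wholly obtained → 15% available; preferential 15%. → 15%.
Sum: 18% + 25% + 15% = 58%.

58%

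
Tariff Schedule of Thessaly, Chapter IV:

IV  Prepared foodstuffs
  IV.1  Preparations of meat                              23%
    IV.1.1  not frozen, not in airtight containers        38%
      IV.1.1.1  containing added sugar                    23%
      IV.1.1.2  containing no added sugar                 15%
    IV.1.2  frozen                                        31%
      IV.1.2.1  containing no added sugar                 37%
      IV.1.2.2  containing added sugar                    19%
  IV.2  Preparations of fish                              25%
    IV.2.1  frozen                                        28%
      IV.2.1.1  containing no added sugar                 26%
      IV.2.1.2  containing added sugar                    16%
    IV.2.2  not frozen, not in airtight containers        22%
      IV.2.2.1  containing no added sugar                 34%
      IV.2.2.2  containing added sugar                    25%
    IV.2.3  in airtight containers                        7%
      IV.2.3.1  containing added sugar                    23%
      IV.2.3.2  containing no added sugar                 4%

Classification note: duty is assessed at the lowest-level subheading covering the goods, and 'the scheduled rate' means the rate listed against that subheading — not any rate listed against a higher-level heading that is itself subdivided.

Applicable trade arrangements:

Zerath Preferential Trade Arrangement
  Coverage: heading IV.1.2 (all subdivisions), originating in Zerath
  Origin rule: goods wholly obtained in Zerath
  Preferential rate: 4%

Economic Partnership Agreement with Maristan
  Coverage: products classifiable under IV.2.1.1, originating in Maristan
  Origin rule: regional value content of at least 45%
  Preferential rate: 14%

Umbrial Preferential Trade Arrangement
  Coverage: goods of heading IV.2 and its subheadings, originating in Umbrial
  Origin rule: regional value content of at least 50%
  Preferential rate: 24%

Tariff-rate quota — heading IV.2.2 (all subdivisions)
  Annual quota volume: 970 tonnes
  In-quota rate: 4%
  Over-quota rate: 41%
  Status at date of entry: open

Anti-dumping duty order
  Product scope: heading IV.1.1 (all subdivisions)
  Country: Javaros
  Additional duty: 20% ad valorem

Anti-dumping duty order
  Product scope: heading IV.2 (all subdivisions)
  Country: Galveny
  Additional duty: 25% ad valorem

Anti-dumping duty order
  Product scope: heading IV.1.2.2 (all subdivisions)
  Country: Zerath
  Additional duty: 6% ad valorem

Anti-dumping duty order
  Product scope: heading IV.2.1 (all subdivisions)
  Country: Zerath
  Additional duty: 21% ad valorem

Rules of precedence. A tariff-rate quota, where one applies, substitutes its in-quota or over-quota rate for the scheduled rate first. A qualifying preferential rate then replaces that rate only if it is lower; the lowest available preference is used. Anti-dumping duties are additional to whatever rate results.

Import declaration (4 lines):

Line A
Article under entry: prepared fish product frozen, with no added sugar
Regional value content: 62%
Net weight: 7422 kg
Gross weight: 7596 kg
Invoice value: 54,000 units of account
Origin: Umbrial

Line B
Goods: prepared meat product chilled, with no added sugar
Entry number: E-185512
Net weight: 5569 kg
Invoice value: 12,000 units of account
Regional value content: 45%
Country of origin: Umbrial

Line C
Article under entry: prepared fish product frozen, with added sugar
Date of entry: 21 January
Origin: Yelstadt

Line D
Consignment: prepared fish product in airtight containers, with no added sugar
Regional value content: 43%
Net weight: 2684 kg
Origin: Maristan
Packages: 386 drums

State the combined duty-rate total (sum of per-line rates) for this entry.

Line A: prepared fish product → IV.2; frozen → IV.2.1; with no added sugar → IV.2.1.1. Scheduled 26%. Umbrial agreement on IV.2: RVC ≥ 50% → 24% available; preferential 24%. → 24%.
Line B: prepared meat product → IV.1; chilled → IV.1.1; with no added sugar → IV.1.1.2. Scheduled 15%. Umbrial agreement on IV.2: IV.1.1.2 not covered. → 15%.
Line C: prepared fish product → IV.2; frozen → IV.2.1; with added sugar → IV.2.1.2. Scheduled 16%. No special measure applies. → 16%.
Line D: prepared fish product → IV.2; in airtight containers → IV.2.3; with no added sugar → IV.2.3.2. Scheduled 4%. Maristan agreement on IV.2.1.1: IV.2.3.2 not covered. → 4%.
Sum: 24% + 15% + 16% + 4% = 59%.

59%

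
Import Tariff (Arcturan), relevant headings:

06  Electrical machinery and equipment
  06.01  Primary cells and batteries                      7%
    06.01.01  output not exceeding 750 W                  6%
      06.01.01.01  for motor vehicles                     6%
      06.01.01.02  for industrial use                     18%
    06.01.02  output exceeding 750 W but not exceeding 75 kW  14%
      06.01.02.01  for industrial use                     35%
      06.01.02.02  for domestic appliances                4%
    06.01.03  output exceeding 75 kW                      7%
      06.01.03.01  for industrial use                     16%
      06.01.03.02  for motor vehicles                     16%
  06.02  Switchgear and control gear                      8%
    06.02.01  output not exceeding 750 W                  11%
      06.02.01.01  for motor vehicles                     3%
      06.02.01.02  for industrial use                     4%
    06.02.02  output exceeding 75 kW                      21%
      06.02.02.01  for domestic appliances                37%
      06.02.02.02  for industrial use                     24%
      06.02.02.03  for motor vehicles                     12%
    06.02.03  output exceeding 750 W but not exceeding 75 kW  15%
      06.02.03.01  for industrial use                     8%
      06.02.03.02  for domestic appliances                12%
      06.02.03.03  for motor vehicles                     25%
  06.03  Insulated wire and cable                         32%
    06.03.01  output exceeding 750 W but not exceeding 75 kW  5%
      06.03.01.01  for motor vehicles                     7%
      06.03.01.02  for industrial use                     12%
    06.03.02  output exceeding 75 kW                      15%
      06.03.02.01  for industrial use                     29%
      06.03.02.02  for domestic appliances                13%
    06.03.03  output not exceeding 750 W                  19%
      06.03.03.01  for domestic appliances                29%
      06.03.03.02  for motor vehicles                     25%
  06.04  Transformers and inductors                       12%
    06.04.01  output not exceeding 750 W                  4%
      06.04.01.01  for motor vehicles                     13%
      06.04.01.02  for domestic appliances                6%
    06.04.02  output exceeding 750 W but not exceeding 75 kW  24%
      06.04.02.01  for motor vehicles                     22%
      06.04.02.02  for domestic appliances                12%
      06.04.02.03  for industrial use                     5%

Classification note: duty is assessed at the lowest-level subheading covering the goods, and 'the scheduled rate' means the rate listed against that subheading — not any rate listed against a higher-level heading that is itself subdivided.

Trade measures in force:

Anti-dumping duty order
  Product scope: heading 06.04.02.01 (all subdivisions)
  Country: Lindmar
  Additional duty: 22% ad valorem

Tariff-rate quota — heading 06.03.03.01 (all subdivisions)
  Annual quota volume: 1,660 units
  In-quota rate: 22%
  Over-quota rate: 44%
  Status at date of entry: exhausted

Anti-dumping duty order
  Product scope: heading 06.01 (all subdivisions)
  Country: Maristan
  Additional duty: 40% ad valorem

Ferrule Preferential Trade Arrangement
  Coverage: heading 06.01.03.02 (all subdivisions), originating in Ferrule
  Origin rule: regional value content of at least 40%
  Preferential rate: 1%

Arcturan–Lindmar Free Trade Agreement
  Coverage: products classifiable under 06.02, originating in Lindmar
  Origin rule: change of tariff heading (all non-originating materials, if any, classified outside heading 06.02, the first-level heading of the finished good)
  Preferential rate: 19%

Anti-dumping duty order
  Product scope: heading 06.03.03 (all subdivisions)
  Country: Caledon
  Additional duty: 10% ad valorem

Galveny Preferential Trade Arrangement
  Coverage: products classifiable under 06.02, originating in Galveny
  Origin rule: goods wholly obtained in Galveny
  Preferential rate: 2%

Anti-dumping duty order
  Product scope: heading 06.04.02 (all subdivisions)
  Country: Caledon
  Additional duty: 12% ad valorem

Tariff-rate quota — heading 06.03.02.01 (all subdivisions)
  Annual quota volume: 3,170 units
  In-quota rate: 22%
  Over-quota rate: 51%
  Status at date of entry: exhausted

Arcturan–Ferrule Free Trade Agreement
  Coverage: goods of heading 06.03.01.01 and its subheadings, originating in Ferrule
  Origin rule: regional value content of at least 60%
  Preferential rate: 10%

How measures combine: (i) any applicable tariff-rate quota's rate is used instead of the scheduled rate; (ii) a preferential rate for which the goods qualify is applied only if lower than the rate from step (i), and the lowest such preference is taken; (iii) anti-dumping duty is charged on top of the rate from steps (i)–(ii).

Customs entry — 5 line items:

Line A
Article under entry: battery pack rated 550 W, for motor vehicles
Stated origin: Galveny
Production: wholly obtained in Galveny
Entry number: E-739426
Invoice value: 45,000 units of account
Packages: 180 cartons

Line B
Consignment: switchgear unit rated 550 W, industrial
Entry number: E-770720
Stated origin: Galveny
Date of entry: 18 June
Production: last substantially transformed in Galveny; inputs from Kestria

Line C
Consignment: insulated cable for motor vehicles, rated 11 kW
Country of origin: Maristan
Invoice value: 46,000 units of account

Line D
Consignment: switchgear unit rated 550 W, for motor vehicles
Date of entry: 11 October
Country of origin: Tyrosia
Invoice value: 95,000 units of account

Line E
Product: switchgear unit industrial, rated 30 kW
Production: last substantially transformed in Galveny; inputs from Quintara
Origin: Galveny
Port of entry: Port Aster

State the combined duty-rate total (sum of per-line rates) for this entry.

28%

Line A: battery pack → 06.01; rated 550 W → 06.01.01; for motor vehicles → 06.01.01.01. Scheduled 6%. Galveny agreement on 06.02: 06.01.01.01 not covered. → 6%.
Line B: switchgear unit → 06.02; rated 550 W → 06.02.01; industrial → 06.02.01.02. Scheduled 4%. Galveny agreement on 06.02: not wholly obtained. → 4%.
Line C: insulated cable → 06.03; rated 11 kW → 06.03.01; for motor vehicles → 06.03.01.01. Scheduled 7%. No special measure applies. → 7%.
Line D: switchgear unit → 06.02; rated 550 W → 06.02.01; for motor vehicles → 06.02.01.01. Scheduled 3%. No special measure applies. → 3%.
Line E: switchgear unit → 06.02; rated 30 kW → 06.02.03; industrial → 06.02.03.01. Scheduled 8%. Galveny agreement on 06.02: not wholly obtained. → 8%.
Sum: 6% + 4% + 7% + 3% + 8% = 28%.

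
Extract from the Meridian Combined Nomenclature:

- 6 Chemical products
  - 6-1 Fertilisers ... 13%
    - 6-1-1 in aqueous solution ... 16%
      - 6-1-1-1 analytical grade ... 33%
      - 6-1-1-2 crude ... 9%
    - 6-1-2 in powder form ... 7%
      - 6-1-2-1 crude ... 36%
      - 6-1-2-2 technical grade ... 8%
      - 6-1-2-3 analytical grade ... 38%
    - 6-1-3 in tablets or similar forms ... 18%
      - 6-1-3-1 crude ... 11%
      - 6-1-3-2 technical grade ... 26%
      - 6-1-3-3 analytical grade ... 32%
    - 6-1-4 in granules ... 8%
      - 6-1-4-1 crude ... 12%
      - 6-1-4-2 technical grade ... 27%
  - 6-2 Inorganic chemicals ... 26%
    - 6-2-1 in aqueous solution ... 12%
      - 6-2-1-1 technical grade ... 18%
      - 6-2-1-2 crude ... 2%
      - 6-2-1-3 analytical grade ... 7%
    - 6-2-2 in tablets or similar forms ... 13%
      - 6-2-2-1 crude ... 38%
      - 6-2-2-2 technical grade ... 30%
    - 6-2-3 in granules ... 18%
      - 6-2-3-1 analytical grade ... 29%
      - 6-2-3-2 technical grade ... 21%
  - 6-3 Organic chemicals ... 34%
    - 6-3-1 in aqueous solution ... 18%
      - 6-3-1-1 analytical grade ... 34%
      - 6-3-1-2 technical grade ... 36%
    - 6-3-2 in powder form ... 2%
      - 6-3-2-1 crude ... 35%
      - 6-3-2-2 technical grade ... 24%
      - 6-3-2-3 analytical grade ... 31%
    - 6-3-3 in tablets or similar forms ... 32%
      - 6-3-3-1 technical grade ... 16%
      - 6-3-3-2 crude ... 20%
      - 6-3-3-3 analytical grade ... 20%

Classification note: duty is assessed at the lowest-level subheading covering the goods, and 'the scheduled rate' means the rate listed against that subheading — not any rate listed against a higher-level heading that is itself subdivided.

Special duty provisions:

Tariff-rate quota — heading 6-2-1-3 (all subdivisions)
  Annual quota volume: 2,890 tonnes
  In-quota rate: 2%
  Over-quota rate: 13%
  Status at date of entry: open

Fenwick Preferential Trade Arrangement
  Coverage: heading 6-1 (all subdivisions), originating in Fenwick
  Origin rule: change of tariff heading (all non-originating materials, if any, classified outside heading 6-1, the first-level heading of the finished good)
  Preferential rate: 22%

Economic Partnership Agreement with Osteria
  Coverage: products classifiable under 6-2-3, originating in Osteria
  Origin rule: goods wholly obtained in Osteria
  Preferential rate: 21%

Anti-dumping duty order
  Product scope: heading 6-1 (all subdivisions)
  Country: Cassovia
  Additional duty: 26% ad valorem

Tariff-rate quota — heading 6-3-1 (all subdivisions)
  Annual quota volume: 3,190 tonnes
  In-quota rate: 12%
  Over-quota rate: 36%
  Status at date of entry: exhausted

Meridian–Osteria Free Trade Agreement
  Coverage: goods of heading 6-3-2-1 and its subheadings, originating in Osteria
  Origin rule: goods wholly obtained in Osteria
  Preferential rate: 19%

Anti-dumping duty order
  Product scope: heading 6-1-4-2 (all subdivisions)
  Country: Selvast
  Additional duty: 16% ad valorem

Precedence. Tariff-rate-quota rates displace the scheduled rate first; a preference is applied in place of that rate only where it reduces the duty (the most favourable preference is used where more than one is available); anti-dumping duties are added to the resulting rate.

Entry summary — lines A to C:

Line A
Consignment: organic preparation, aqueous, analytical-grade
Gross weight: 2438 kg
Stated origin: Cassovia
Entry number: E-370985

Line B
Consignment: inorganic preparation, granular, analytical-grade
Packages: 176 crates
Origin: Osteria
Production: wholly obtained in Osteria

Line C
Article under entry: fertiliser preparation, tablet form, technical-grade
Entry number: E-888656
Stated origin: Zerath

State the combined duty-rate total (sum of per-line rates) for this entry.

Line A: organic → 6-3; aqueous → 6-3-1; analytical-grade → 6-3-1-1. Scheduled 34%. quota on 6-3-1 exhausted → over-quota 36%. → 36%.
Line B: inorganic → 6-2; granular → 6-2-3; analytical-grade → 6-2-3-1. Scheduled 29%. Osteria agreement on 6-2-3: wholly obtained → 21% available; Osteria agreement on 6-3-2-1: 6-2-3-1 not covered; preferential 21%. → 21%.
Line C: fertiliser → 6-1; tablet form → 6-1-3; technical-grade → 6-1-3-2. Scheduled 26%. No special measure applies. → 26%.
Sum: 36% + 21% + 26% = 83%.

83%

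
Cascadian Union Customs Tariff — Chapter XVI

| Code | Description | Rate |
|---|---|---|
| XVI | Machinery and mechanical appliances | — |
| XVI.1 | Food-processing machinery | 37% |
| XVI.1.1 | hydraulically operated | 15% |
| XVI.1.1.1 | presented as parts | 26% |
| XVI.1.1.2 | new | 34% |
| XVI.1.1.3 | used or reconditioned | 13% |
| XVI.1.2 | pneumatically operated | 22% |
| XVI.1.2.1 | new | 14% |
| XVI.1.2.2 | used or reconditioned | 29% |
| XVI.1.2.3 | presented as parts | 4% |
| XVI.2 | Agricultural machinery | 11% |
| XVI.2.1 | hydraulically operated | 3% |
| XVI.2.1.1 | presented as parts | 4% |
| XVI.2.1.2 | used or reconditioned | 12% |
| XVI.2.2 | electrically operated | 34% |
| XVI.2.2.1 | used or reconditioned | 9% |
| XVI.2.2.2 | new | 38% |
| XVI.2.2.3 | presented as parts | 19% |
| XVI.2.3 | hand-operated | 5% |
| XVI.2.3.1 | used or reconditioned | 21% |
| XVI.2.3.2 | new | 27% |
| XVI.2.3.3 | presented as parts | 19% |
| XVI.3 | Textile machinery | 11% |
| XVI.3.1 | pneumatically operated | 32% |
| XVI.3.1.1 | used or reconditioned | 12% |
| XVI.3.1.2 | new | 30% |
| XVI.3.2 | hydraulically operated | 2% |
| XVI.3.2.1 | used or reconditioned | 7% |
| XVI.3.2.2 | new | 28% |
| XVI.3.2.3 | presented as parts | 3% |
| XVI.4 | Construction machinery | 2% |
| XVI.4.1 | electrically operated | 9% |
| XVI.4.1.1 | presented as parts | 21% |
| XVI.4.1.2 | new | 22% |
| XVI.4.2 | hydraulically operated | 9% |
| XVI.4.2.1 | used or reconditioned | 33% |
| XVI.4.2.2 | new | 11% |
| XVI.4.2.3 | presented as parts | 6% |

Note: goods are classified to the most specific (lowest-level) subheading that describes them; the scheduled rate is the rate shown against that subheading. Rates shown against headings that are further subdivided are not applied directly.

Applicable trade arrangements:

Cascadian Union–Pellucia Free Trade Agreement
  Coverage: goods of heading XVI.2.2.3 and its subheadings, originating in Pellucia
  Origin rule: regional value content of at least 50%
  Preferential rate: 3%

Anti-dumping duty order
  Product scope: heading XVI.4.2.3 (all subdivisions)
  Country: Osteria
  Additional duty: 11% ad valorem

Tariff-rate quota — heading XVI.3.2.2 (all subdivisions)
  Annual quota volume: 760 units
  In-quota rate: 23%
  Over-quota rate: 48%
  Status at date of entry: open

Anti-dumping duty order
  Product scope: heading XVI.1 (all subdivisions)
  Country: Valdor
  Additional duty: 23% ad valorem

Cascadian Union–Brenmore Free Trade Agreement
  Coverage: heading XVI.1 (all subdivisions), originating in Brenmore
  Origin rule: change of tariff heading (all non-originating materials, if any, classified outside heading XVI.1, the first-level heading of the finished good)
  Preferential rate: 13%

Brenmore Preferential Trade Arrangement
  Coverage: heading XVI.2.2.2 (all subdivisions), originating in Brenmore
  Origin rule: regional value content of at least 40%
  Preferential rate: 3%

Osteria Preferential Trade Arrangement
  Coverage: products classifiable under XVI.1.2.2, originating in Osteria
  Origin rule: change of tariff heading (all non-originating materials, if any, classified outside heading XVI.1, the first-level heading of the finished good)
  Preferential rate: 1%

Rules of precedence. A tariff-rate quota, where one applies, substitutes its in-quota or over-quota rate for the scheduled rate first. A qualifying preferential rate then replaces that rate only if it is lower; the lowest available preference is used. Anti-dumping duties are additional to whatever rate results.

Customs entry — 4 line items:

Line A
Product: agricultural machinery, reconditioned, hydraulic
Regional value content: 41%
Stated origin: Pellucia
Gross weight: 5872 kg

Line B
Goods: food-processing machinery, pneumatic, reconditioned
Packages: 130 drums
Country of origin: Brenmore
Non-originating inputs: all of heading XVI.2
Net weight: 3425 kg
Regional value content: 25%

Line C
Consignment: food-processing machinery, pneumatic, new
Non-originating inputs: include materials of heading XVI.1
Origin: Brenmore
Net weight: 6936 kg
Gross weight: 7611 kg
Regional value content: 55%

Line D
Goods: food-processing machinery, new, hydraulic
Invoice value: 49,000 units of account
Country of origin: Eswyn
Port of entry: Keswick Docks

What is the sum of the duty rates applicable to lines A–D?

Line A: agricultural → XVI.2; hydraulic → XVI.2.1; reconditioned → XVI.2.1.2. Scheduled 12%. Pellucia agreement on XVI.2.2.3: XVI.2.1.2 not covered. → 12%.
Line B: food-processing → XVI.1; pneumatic → XVI.1.2; reconditioned → XVI.1.2.2. Scheduled 29%. Brenmore agreement on XVI.1: CTH met → 13% available; Brenmore agreement on XVI.2.2.2: XVI.1.2.2 not covered; preferential 13%. → 13%.
Line C: food-processing → XVI.1; pneumatic → XVI.1.2; new → XVI.1.2.1. Scheduled 14%. Brenmore agreement on XVI.1: CTH not met; Brenmore agreement on XVI.2.2.2: XVI.1.2.1 not covered. → 14%.
Line D: food-processing → XVI.1; hydraulic → XVI.1.1; new → XVI.1.1.2. Scheduled 34%. No special measure applies. → 34%.
Sum: 12% + 13% + 14% + 34% = 73%.

73%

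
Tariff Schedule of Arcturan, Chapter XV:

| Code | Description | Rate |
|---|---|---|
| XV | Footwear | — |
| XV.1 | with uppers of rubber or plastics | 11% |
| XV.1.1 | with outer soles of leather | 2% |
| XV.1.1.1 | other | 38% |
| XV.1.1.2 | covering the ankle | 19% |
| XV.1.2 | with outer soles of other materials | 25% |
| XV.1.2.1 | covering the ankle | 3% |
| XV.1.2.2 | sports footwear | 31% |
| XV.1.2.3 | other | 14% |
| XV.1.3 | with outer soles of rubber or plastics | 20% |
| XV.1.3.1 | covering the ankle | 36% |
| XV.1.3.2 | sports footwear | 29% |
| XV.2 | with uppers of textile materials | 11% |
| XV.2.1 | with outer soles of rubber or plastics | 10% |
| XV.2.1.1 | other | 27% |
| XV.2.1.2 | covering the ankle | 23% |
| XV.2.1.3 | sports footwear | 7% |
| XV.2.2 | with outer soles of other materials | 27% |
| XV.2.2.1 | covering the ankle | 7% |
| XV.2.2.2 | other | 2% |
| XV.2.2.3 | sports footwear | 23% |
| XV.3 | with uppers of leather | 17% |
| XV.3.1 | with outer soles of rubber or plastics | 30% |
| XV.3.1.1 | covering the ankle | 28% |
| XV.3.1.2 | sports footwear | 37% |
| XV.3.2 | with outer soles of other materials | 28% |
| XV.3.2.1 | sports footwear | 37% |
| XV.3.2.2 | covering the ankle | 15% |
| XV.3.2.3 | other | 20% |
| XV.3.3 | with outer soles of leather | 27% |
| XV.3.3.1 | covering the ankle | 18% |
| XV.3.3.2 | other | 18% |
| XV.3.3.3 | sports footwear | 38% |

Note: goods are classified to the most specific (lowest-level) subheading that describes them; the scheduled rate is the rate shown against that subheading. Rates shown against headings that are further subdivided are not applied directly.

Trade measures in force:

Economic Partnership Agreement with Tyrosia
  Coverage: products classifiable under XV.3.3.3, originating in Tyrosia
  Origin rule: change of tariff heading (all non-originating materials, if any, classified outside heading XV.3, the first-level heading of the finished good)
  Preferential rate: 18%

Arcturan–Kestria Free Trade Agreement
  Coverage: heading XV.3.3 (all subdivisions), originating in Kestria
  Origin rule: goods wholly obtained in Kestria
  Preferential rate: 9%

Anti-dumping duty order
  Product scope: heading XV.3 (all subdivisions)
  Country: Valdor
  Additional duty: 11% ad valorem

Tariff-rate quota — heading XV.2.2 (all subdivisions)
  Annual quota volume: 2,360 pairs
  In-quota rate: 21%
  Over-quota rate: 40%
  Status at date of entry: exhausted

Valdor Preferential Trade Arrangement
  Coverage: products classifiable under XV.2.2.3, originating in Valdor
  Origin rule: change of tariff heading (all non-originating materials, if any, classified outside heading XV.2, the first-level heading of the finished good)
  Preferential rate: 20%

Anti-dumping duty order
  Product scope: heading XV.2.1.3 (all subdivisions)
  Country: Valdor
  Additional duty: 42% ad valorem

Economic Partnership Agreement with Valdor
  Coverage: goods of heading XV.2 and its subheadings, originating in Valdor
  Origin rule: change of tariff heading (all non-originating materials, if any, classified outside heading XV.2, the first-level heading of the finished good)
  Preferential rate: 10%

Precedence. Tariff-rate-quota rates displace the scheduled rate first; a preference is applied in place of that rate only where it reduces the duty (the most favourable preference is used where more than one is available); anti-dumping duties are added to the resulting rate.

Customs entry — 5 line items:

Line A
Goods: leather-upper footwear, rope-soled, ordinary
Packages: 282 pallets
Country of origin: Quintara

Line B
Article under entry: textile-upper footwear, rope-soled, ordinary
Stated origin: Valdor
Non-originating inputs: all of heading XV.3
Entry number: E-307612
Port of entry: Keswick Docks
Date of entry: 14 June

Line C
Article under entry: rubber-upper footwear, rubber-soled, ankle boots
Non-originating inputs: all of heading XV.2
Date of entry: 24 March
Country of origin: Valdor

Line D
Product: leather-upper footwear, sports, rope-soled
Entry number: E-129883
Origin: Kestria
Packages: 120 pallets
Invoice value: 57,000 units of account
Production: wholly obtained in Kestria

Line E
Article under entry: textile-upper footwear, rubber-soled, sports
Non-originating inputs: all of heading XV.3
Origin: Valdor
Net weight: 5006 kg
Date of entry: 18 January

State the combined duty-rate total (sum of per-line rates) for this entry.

Line A: leather-upper → XV.3; rope-soled → XV.3.2; ordinary → XV.3.2.3. Scheduled 20%. No special measure applies. → 20%.
Line B: textile-upper → XV.2; rope-soled → XV.2.2; ordinary → XV.2.2.2. Scheduled 2%. quota on XV.2.2 exhausted → over-quota 40%; Valdor agreement on XV.2.2.3: XV.2.2.2 not covered; Valdor agreement on XV.2: CTH met → 10% available; preferential 10%. → 10%.
Line C: rubber-upper → XV.1; rubber-soled → XV.1.3; ankle boots → XV.1.3.1. Scheduled 36%. Valdor agreement on XV.2.2.3: XV.1.3.1 not covered; Valdor agreement on XV.2: XV.1.3.1 not covered. → 36%.
Line D: leather-upper → XV.3; rope-soled → XV.3.2; sports → XV.3.2.1. Scheduled 37%. Kestria agreement on XV.3.3: XV.3.2.1 not covered. → 37%.
Line E: textile-upper → XV.2; rubber-soled → XV.2.1; sports → XV.2.1.3. Scheduled 7%. Valdor agreement on XV.2.2.3: XV.2.1.3 not covered; Valdor agreement on XV.2: CTH met → 10% available; preference 10% not lower than 7% → no reduction; anti-dumping (Valdor, XV.2.1.3): +42%; total 7% + 42% = 49%. → 49%.
Sum: 20% + 10% + 36% + 37% + 49% = 152%.

152%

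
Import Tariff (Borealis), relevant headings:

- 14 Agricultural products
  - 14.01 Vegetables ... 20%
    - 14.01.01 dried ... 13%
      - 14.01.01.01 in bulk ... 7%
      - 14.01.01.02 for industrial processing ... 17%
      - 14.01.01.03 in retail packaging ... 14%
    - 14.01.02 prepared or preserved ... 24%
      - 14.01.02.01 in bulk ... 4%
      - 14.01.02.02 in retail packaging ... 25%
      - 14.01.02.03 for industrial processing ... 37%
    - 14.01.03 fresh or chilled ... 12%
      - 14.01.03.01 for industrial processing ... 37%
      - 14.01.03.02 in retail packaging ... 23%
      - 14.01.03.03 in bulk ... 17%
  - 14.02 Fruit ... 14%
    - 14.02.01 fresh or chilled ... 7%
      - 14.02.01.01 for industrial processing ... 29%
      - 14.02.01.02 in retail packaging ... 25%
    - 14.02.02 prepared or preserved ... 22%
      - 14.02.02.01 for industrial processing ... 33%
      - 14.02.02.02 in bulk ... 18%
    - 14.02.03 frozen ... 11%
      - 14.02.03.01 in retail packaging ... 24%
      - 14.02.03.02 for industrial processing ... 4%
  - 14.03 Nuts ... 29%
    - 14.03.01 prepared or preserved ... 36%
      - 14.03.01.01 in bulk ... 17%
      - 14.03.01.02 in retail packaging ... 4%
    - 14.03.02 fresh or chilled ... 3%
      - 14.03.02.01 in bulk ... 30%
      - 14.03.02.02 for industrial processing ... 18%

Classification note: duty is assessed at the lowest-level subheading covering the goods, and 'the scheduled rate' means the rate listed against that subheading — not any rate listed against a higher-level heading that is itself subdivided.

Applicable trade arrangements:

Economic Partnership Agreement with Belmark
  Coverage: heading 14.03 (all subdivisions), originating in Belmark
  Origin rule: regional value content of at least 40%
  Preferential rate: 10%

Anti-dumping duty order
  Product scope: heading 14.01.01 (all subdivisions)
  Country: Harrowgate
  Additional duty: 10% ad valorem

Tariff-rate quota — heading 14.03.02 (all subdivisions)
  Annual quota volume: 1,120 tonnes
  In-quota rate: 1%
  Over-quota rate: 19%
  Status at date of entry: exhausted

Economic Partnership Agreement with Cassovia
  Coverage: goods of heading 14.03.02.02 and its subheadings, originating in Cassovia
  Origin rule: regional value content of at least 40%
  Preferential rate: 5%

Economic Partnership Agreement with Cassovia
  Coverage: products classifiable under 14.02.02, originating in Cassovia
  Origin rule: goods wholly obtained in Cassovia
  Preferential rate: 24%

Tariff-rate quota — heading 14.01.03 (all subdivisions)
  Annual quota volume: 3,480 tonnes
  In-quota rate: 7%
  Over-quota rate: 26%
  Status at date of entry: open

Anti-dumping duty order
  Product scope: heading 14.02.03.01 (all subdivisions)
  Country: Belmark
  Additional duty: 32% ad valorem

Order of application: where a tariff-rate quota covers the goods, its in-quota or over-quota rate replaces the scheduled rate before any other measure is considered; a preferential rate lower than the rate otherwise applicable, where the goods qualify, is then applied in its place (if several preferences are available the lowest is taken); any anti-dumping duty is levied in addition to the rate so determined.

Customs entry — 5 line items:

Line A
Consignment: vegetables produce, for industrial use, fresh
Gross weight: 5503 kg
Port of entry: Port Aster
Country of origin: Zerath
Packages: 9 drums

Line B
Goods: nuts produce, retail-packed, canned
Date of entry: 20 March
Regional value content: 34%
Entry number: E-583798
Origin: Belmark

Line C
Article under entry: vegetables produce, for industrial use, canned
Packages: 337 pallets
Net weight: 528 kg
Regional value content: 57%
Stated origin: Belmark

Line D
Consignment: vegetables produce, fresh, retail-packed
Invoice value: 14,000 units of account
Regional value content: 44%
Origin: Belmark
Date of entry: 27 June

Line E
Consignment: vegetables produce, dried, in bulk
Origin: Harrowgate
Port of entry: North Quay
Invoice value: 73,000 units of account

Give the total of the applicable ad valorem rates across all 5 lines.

72%

Line A: vegetables → 14.01; fresh → 14.01.03; for industrial use → 14.01.03.01. Scheduled 37%. quota on 14.01.03 open → in-quota 7%. → 7%.
Line B: nuts → 14.03; canned → 14.03.01; retail-packed → 14.03.01.02. Scheduled 4%. Belmark agreement on 14.03: RVC < 40%. → 4%.
Line C: vegetables → 14.01; canned → 14.01.02; for industrial use → 14.01.02.03. Scheduled 37%. Belmark agreement on 14.03: 14.01.02.03 not covered. → 37%.
Line D: vegetables → 14.01; fresh → 14.01.03; retail-packed → 14.01.03.02. Scheduled 23%. quota on 14.01.03 open → in-quota 7%; Belmark agreement on 14.03: 14.01.03.02 not covered. → 7%.
Line E: vegetables → 14.01; dried → 14.01.01; in bulk → 14.01.01.01. Scheduled 7%. anti-dumping (Harrowgate, 14.01.01): +10%; total 7% + 10% = 17%. → 17%.
Sum: 7% + 4% + 37% + 7% + 17% = 72%.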